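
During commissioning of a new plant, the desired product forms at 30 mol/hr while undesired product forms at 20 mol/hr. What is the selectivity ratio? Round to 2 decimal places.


S = desired product rate / undesired product rate
S = 30 / 20
S = 1.50


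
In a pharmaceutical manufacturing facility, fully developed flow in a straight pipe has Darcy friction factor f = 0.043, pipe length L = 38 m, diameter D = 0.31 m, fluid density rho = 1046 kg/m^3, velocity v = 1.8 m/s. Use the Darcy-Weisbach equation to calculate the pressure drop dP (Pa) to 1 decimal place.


dP = f * (L/D) * (rho*v^2/2)
dP = 0.043 * (38/0.31) * (1046*1.8^2/2)
L/D = 122.58064516
rho*v^2/2 = 1046*3.24/2 = 1694.52
dP = 0.043 * 122.58064516 * 1694.52
dP = 8931.8 Pa


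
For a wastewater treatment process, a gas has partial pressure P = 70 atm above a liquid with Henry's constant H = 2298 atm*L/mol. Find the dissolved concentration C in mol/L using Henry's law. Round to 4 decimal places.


C = P / H
C = 70 / 2298
C = 0.0305 mol/L


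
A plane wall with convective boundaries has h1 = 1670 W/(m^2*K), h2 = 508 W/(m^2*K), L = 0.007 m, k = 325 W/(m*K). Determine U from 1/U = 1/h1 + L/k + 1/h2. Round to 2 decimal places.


1/U = 1/h1 + L/k + 1/h2
1/U = 1/1670 + 0.007/325 + 1/508
1/U = 0.0005988024 + 2.15385e-05 + 0.0019685039
1/U = 0.0025888448
U = 386.27 W/(m^2*K)


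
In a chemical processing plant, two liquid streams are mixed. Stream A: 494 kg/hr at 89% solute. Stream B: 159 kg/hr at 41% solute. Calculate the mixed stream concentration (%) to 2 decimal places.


Mass balance on solute: F1*x1 + F2*x2 = F3*x3
F3 = F1 + F2 = 494 + 159 = 653 kg/hr
x3 = (F1*x1 + F2*x2)/F3
x3 = (494*0.89 + 159*0.41) / 653
x3 = 77.31%


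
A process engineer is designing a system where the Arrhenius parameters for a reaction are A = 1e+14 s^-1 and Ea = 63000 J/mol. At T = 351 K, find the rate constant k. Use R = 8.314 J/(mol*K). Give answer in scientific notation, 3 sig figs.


k = A * exp(-Ea/(R*T))
k = 1e+14 * exp(-63000 / (8.314 * 351))
k = 1e+14 * exp(-21.588547)
k = 4.21e+04


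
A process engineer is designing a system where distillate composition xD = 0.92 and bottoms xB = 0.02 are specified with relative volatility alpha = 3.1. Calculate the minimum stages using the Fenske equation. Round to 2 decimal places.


N_min = ln((xD*(1-xB))/(xB*(1-xD))) / ln(alpha)
Numerator inside ln: 0.9016 / 0.0016 = 563.5
ln(563.5) = 6.334167
ln(alpha) = ln(3.1) = 1.131402
N_min = 6.334167 / 1.131402 = 5.60


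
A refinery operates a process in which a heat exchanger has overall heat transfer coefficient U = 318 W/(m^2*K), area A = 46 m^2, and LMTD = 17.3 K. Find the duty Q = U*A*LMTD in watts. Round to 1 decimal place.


Q = U * A * LMTD
Q = 318 * 46 * 17.3
Q = 253064.4 W


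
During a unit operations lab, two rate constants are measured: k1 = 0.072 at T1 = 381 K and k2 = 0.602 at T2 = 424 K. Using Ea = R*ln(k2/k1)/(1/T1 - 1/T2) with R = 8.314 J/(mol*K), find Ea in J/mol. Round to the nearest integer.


Ea = R * ln(k2/k1) / (1/T1 - 1/T2)
ln(k2/k1) = ln(0.602/0.072) = 2.1235913
1/T1 - 1/T2 = 1/381 - 1/424 = 0.00026618135
Ea = 8.314 * 2.1235913 / 0.00026618135
Ea = 66329 J/mol


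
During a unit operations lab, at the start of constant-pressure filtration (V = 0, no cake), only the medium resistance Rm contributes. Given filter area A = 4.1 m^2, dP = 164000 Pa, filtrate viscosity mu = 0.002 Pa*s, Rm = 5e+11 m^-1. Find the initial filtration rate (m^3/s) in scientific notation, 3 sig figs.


rate = A * dP / (mu * Rm)
rate = 4.1 * 164000 / (0.002 * 5e+11)
rate = 672400.0 / 1.000e+09
rate = 6.72e-04 m^3/s


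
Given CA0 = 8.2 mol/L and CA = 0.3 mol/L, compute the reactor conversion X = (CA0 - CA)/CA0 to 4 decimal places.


X = (CA0 - CA) / CA0
X = (8.2 - 0.3) / 8.2
X = 7.9 / 8.2
X = 0.9634


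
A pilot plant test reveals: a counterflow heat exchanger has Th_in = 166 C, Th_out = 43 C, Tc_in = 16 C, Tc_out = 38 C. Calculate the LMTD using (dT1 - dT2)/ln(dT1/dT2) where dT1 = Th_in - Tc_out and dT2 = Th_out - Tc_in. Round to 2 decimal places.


dT1 = Th_in - Tc_out = 166 - 38 = 128
dT2 = Th_out - Tc_in = 43 - 16 = 27
LMTD = (dT1 - dT2) / ln(dT1/dT2)
LMTD = (128 - 27) / ln(128/27)
LMTD = 64.90 K


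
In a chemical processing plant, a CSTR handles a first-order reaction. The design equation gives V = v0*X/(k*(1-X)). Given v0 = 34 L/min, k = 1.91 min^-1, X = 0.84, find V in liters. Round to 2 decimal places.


V = v0 * X / (k * (1 - X))
V = 34 * 0.84 / (1.91 * (1 - 0.84))
V = 28.56 / (1.91 * 0.16)
V = 28.56 / 0.3056
V = 93.46 L


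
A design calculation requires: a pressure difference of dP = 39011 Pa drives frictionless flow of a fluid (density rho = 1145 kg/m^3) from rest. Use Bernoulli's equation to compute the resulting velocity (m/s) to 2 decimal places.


v = sqrt(2*dP/rho)
v = sqrt(2*39011/1145)
v = sqrt(68.141485)
v = 8.25 m/s


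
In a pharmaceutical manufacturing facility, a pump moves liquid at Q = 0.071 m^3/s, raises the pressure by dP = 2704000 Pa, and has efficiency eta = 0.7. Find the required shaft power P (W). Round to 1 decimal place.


P = Q * dP / eta
P = 0.071 * 2704000 / 0.7
P = 191984.0 / 0.7
P = 274262.9 W


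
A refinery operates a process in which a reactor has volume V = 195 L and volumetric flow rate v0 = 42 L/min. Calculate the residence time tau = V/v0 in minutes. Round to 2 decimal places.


tau = V / v0
tau = 195 / 42
tau = 4.64 min


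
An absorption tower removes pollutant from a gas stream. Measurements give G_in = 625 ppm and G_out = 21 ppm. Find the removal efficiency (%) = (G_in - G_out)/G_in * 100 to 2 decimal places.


Efficiency = (G_in - G_out) / G_in * 100%
Efficiency = (625 - 21) / 625 * 100
Efficiency = 604 / 625 * 100
Efficiency = 96.64%


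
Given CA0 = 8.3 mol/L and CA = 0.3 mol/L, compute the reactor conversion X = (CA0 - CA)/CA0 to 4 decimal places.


X = (CA0 - CA) / CA0
X = (8.3 - 0.3) / 8.3
X = 8.0 / 8.3
X = 0.9639


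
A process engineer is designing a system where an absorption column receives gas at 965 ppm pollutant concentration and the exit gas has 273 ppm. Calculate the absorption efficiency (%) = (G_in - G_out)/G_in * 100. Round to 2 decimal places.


Efficiency = (G_in - G_out) / G_in * 100%
Efficiency = (965 - 273) / 965 * 100
Efficiency = 692 / 965 * 100
Efficiency = 71.71%


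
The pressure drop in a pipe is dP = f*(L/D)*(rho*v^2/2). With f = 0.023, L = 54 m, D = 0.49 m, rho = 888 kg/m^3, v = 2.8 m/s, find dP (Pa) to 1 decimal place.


dP = f * (L/D) * (rho*v^2/2)
dP = 0.023 * (54/0.49) * (888*2.8^2/2)
L/D = 110.20408163
rho*v^2/2 = 888*7.84/2 = 3480.96
dP = 0.023 * 110.20408163 * 3480.96
dP = 8823.2 Pa


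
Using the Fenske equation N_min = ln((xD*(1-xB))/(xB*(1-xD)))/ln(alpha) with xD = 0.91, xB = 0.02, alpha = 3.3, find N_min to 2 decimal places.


N_min = ln((xD*(1-xB))/(xB*(1-xD))) / ln(alpha)
Numerator inside ln: 0.8918 / 0.0018 = 495.444444
ln(495.444444) = 6.205455
ln(alpha) = ln(3.3) = 1.193922
N_min = 6.205455 / 1.193922 = 5.20


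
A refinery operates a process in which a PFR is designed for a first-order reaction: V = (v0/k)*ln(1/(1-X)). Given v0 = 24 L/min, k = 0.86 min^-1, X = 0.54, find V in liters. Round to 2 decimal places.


V = (v0/k) * ln(1/(1-X))
V = (24/0.86) * ln(1/(1-0.54))
V = 27.906977 * ln(2.173913)
V = 27.906977 * 0.776529
V = 21.67 L


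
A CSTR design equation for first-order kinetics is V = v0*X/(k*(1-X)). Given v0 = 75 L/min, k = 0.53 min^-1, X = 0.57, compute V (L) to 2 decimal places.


V = v0 * X / (k * (1 - X))
V = 75 * 0.57 / (0.53 * (1 - 0.57))
V = 42.75 / (0.53 * 0.43)
V = 42.75 / 0.2279
V = 187.58 L


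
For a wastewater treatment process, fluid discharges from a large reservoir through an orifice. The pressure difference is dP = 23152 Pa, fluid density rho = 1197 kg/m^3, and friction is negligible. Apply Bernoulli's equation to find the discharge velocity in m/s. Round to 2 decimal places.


v = sqrt(2*dP/rho)
v = sqrt(2*23152/1197)
v = sqrt(38.683375)
v = 6.22 m/s


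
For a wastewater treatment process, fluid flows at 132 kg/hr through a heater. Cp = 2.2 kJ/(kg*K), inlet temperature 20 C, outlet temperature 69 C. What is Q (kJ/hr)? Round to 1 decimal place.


Q = m_dot * Cp * (T2 - T1)
Q = 132 * 2.2 * (69 - 20)
Q = 132 * 2.2 * 49
Q = 14229.6 kJ/hr


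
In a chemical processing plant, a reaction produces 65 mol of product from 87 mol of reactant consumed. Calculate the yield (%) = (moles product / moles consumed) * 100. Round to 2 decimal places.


Yield = (moles product / moles consumed) * 100%
Yield = (65 / 87) * 100
Yield = 0.7471 * 100
Yield = 74.71%


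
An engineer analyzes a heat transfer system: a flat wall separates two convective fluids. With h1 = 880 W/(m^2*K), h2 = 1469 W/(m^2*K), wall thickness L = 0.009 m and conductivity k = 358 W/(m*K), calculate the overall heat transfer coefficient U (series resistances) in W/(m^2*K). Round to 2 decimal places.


1/U = 1/h1 + L/k + 1/h2
1/U = 1/880 + 0.009/358 + 1/1469
1/U = 0.0011363636 + 2.51397e-05 + 0.0006807352
1/U = 0.0018422385
U = 542.82 W/(m^2*K)


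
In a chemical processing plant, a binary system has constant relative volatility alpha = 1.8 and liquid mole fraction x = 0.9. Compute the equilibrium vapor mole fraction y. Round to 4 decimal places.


y = alpha*x / (1 + (alpha-1)*x)
y = 1.8*0.9 / (1 + (1.8-1)*0.9)
y = 1.62 / (1 + 0.72)
y = 1.62 / 1.72
y = 0.9419


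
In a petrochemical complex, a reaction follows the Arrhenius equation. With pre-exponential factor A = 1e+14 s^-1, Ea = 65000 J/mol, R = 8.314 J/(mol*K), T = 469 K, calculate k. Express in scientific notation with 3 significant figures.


k = A * exp(-Ea/(R*T))
k = 1e+14 * exp(-65000 / (8.314 * 469))
k = 1e+14 * exp(-16.669804)
k = 5.76e+06


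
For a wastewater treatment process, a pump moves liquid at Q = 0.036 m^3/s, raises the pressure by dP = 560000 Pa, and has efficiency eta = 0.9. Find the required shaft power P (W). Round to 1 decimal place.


P = Q * dP / eta
P = 0.036 * 560000 / 0.9
P = 20160.0 / 0.9
P = 22400.0 W


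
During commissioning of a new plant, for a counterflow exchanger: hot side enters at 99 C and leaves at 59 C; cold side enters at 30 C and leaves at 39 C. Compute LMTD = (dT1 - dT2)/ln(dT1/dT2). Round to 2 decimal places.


dT1 = Th_in - Tc_out = 99 - 39 = 60
dT2 = Th_out - Tc_in = 59 - 30 = 29
LMTD = (dT1 - dT2) / ln(dT1/dT2)
LMTD = (60 - 29) / ln(60/29)
LMTD = 42.64 K


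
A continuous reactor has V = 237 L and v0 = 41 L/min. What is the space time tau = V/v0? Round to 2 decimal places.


tau = V / v0
tau = 237 / 41
tau = 5.78 min


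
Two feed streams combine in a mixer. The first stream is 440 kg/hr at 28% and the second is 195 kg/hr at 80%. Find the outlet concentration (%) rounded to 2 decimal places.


Mass balance on solute: F1*x1 + F2*x2 = F3*x3
F3 = F1 + F2 = 440 + 195 = 635 kg/hr
x3 = (F1*x1 + F2*x2)/F3
x3 = (440*0.28 + 195*0.8) / 635
x3 = 43.97%


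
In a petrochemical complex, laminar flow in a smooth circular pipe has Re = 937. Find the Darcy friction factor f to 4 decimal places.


f = 64 / Re
f = 64 / 937
f = 0.0683


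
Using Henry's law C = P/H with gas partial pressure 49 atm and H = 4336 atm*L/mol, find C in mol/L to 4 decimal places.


C = P / H
C = 49 / 4336
C = 0.0113 mol/L


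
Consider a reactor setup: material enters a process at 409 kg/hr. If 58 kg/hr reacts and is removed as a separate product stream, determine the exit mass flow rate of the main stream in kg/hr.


Steady-state mass balance on the main outlet: F_out = F_in - F_removed
F_out = 409 - 58
F_out = 351 kg/hr


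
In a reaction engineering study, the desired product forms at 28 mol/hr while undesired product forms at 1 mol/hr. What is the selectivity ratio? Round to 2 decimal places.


S = desired product rate / undesired product rate
S = 28 / 1
S = 28.00


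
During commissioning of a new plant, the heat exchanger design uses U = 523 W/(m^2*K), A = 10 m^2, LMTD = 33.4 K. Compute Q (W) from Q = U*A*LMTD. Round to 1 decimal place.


Q = U * A * LMTD
Q = 523 * 10 * 33.4
Q = 174682.0 W


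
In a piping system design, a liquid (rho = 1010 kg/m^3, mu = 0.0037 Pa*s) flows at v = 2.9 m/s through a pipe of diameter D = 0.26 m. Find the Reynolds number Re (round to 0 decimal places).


Re = rho * v * D / mu
Re = 1010 * 2.9 * 0.26 / 0.0037
Re = 761.54 / 0.0037
Re = 205822


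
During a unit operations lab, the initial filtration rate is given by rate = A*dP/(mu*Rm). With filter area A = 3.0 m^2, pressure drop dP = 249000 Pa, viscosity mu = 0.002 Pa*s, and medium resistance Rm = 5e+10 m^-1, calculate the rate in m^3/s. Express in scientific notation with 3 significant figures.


rate = A * dP / (mu * Rm)
rate = 3.0 * 249000 / (0.002 * 5e+10)
rate = 747000.0 / 1.000e+08
rate = 7.47e-03 m^3/s


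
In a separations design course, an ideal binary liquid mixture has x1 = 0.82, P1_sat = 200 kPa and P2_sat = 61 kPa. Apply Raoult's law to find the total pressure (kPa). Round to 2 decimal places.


P = x1*P1_sat + x2*P2_sat
x2 = 1 - x1 = 1 - 0.82 = 0.18
P = 0.82*200 + 0.18*61
P = 164.0 + 10.98
P = 174.98 kPa


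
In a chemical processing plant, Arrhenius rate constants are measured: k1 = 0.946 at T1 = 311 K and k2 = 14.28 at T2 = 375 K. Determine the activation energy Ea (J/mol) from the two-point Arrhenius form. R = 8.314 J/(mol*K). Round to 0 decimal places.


Ea = R * ln(k2/k1) / (1/T1 - 1/T2)
ln(k2/k1) = ln(14.28/0.946) = 2.7143727
1/T1 - 1/T2 = 1/311 - 1/375 = 0.000548767417
Ea = 8.314 * 2.7143727 / 0.000548767417
Ea = 41124 J/mol


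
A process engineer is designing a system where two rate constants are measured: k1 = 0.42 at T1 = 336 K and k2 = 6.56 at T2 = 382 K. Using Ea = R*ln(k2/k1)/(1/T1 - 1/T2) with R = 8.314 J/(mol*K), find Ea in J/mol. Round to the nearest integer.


Ea = R * ln(k2/k1) / (1/T1 - 1/T2)
ln(k2/k1) = ln(6.56/0.42) = 2.7484912
1/T1 - 1/T2 = 1/336 - 1/382 = 0.000358389429
Ea = 8.314 * 2.7484912 / 0.000358389429
Ea = 63760 J/mol


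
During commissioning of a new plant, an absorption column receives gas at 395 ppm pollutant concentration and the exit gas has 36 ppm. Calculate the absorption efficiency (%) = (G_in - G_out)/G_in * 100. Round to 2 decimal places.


Efficiency = (G_in - G_out) / G_in * 100%
Efficiency = (395 - 36) / 395 * 100
Efficiency = 359 / 395 * 100
Efficiency = 90.89%


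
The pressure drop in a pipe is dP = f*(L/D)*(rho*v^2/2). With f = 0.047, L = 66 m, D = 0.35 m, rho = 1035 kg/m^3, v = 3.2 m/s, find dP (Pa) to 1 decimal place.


dP = f * (L/D) * (rho*v^2/2)
dP = 0.047 * (66/0.35) * (1035*3.2^2/2)
L/D = 188.57142857
rho*v^2/2 = 1035*10.24/2 = 5299.2
dP = 0.047 * 188.57142857 * 5299.2
dP = 46966.1 Pa


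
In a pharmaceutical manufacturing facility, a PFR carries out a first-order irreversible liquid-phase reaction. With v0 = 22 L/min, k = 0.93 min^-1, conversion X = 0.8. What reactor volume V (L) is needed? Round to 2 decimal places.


V = (v0/k) * ln(1/(1-X))
V = (22/0.93) * ln(1/(1-0.8))
V = 23.655914 * ln(5.0)
V = 23.655914 * 1.609438
V = 38.07 L


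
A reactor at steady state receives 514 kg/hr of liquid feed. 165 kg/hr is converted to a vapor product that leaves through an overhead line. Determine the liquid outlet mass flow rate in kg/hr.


Steady-state mass balance on the main outlet: F_out = F_in - F_removed
F_out = 514 - 165
F_out = 349 kg/hr


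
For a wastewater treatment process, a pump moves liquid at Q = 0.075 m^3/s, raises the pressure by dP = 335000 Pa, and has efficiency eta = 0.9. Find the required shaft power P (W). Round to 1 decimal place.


P = Q * dP / eta
P = 0.075 * 335000 / 0.9
P = 25125.0 / 0.9
P = 27916.7 W


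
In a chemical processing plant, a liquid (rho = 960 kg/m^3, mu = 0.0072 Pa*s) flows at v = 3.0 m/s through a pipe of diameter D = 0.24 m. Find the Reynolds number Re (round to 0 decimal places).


Re = rho * v * D / mu
Re = 960 * 3.0 * 0.24 / 0.0072
Re = 691.2 / 0.0072
Re = 96000


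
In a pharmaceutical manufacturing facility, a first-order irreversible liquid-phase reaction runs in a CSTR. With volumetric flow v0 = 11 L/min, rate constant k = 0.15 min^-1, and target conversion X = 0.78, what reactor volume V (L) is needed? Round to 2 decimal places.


V = v0 * X / (k * (1 - X))
V = 11 * 0.78 / (0.15 * (1 - 0.78))
V = 8.58 / (0.15 * 0.22)
V = 8.58 / 0.033
V = 260.00 L


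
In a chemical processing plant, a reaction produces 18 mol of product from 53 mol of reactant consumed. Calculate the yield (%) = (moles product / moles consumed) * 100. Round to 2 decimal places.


Yield = (moles product / moles consumed) * 100%
Yield = (18 / 53) * 100
Yield = 0.3396 * 100
Yield = 33.96%


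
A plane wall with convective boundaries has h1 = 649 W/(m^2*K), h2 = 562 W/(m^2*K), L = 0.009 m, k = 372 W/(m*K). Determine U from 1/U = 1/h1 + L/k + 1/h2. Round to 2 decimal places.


1/U = 1/h1 + L/k + 1/h2
1/U = 1/649 + 0.009/372 + 1/562
1/U = 0.001540832 + 2.41935e-05 + 0.0017793594
1/U = 0.0033443849
U = 299.01 W/(m^2*K)


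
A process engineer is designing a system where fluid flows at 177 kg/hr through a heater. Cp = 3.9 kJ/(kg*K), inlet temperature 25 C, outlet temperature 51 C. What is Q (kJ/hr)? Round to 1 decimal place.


Q = m_dot * Cp * (T2 - T1)
Q = 177 * 3.9 * (51 - 25)
Q = 177 * 3.9 * 26
Q = 17947.8 kJ/hr


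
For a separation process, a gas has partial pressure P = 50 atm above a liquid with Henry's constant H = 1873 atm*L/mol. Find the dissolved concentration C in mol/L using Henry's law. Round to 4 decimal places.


C = P / H
C = 50 / 1873
C = 0.0267 mol/L


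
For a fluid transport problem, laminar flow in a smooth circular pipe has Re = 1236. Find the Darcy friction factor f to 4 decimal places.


f = 64 / Re
f = 64 / 1236
f = 0.0518


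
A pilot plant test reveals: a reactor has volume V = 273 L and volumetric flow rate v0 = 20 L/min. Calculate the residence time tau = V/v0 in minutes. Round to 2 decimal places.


tau = V / v0
tau = 273 / 20
tau = 13.65 min


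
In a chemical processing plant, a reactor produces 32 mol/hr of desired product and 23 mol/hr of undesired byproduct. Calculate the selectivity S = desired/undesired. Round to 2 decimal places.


S = desired product rate / undesired product rate
S = 32 / 23
S = 1.39


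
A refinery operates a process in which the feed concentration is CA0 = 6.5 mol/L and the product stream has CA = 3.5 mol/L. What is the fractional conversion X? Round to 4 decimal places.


X = (CA0 - CA) / CA0
X = (6.5 - 3.5) / 6.5
X = 3.0 / 6.5
X = 0.4615


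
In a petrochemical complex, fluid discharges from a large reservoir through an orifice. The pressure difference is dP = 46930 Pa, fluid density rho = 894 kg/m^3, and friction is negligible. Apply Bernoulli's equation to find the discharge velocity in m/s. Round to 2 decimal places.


v = sqrt(2*dP/rho)
v = sqrt(2*46930/894)
v = sqrt(104.988814)
v = 10.25 m/s


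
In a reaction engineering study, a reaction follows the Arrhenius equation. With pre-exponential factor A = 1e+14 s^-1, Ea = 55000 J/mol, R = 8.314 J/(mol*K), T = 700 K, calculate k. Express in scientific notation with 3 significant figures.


k = A * exp(-Ea/(R*T))
k = 1e+14 * exp(-55000 / (8.314 * 700))
k = 1e+14 * exp(-9.450497)
k = 7.87e+09


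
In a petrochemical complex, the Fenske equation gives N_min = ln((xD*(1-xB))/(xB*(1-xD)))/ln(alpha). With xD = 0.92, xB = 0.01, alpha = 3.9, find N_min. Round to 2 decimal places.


N_min = ln((xD*(1-xB))/(xB*(1-xD))) / ln(alpha)
Numerator inside ln: 0.9108 / 0.0008 = 1138.5
ln(1138.5) = 7.037467
ln(alpha) = ln(3.9) = 1.360977
N_min = 7.037467 / 1.360977 = 5.17


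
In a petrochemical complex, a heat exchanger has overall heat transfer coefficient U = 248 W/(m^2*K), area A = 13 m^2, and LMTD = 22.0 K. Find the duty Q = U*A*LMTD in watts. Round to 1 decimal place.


Q = U * A * LMTD
Q = 248 * 13 * 22.0
Q = 70928.0 W


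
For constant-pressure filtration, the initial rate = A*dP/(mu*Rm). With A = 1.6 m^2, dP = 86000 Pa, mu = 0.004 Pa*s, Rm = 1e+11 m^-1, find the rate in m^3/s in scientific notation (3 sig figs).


rate = A * dP / (mu * Rm)
rate = 1.6 * 86000 / (0.004 * 1e+11)
rate = 137600.0 / 4.000e+08
rate = 3.44e-04 m^3/s


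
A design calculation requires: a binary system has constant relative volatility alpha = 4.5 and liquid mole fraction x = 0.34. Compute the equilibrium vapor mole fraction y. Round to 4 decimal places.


y = alpha*x / (1 + (alpha-1)*x)
y = 4.5*0.34 / (1 + (4.5-1)*0.34)
y = 1.53 / (1 + 1.19)
y = 1.53 / 2.19
y = 0.6986


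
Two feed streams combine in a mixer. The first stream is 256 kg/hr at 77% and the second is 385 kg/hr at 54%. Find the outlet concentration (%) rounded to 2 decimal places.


Mass balance on solute: F1*x1 + F2*x2 = F3*x3
F3 = F1 + F2 = 256 + 385 = 641 kg/hr
x3 = (F1*x1 + F2*x2)/F3
x3 = (256*0.77 + 385*0.54) / 641
x3 = 63.19%


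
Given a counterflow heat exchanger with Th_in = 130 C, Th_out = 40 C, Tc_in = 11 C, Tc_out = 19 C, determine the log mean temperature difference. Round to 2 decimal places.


dT1 = Th_in - Tc_out = 130 - 19 = 111
dT2 = Th_out - Tc_in = 40 - 11 = 29
LMTD = (dT1 - dT2) / ln(dT1/dT2)
LMTD = (111 - 29) / ln(111/29)
LMTD = 61.09 K


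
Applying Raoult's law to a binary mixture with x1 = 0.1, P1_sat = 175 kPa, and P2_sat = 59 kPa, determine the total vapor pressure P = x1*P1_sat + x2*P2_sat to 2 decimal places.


P = x1*P1_sat + x2*P2_sat
x2 = 1 - x1 = 1 - 0.1 = 0.9
P = 0.1*175 + 0.9*59
P = 17.5 + 53.1
P = 70.60 kPa


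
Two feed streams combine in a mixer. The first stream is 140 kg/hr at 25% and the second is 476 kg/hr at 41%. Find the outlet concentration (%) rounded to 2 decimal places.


Mass balance on solute: F1*x1 + F2*x2 = F3*x3
F3 = F1 + F2 = 140 + 476 = 616 kg/hr
x3 = (F1*x1 + F2*x2)/F3
x3 = (140*0.25 + 476*0.41) / 616
x3 = 37.36%


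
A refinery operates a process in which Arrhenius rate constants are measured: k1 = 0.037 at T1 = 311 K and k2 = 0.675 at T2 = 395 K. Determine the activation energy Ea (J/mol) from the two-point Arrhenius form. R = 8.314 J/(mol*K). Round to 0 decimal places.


Ea = R * ln(k2/k1) / (1/T1 - 1/T2)
ln(k2/k1) = ln(0.675/0.037) = 2.9037948
1/T1 - 1/T2 = 1/311 - 1/395 = 0.000683788514
Ea = 8.314 * 2.9037948 / 0.000683788514
Ea = 35306 J/mol


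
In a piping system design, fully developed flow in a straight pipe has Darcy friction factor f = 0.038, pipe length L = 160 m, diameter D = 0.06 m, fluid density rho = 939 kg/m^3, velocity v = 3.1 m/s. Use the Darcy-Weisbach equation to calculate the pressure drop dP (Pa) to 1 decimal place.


dP = f * (L/D) * (rho*v^2/2)
dP = 0.038 * (160/0.06) * (939*3.1^2/2)
L/D = 2666.66666667
rho*v^2/2 = 939*9.61/2 = 4511.895
dP = 0.038 * 2666.66666667 * 4511.895
dP = 457205.4 Pa


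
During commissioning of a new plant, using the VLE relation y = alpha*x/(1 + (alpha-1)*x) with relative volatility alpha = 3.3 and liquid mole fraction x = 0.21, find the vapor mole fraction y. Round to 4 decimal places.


y = alpha*x / (1 + (alpha-1)*x)
y = 3.3*0.21 / (1 + (3.3-1)*0.21)
y = 0.693 / (1 + 0.483)
y = 0.693 / 1.483
y = 0.4673


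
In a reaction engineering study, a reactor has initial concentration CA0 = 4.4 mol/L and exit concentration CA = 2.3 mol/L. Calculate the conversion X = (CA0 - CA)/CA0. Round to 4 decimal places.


X = (CA0 - CA) / CA0
X = (4.4 - 2.3) / 4.4
X = 2.1 / 4.4
X = 0.4773


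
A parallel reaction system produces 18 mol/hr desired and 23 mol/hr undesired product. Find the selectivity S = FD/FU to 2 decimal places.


S = desired product rate / undesired product rate
S = 18 / 23
S = 0.78


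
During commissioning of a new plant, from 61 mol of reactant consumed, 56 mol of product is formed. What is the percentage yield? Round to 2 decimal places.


Yield = (moles product / moles consumed) * 100%
Yield = (56 / 61) * 100
Yield = 0.918 * 100
Yield = 91.80%


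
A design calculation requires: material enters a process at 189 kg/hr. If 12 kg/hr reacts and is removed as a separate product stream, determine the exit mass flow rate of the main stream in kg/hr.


Steady-state mass balance on the main outlet: F_out = F_in - F_removed
F_out = 189 - 12
F_out = 177 kg/hr


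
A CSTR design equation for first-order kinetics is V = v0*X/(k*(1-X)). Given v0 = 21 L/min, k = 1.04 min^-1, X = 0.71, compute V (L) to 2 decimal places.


V = v0 * X / (k * (1 - X))
V = 21 * 0.71 / (1.04 * (1 - 0.71))
V = 14.91 / (1.04 * 0.29)
V = 14.91 / 0.3016
V = 49.44 L


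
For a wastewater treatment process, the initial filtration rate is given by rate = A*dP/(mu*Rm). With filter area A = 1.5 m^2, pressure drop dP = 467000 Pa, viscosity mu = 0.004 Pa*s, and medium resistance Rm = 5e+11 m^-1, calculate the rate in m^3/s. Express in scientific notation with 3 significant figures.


rate = A * dP / (mu * Rm)
rate = 1.5 * 467000 / (0.004 * 5e+11)
rate = 700500.0 / 2.000e+09
rate = 3.50e-04 m^3/s


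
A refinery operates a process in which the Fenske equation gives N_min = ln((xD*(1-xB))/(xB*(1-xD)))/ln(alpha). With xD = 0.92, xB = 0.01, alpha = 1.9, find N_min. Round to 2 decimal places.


N_min = ln((xD*(1-xB))/(xB*(1-xD))) / ln(alpha)
Numerator inside ln: 0.9108 / 0.0008 = 1138.5
ln(1138.5) = 7.037467
ln(alpha) = ln(1.9) = 0.641854
N_min = 7.037467 / 0.641854 = 10.96


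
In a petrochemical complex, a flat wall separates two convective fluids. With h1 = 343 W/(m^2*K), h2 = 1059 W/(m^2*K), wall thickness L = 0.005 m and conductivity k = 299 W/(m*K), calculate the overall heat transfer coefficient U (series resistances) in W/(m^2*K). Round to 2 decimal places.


1/U = 1/h1 + L/k + 1/h2
1/U = 1/343 + 0.005/299 + 1/1059
1/U = 0.0029154519 + 1.67224e-05 + 0.0009442871
1/U = 0.0038764614
U = 257.97 W/(m^2*K)


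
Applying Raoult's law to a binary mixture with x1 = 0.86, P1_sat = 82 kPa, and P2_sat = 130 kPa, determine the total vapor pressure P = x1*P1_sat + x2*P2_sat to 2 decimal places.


P = x1*P1_sat + x2*P2_sat
x2 = 1 - x1 = 1 - 0.86 = 0.14
P = 0.86*82 + 0.14*130
P = 70.52 + 18.2
P = 88.72 kPa


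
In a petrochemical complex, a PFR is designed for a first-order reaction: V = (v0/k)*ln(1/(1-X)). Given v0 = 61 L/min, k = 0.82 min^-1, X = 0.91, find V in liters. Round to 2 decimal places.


V = (v0/k) * ln(1/(1-X))
V = (61/0.82) * ln(1/(1-0.91))
V = 74.390244 * ln(11.111111)
V = 74.390244 * 2.407946
V = 179.13 L


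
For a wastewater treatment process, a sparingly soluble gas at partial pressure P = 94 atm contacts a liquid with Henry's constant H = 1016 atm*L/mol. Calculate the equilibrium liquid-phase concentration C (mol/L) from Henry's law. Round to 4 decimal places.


C = P / H
C = 94 / 1016
C = 0.0925 mol/L


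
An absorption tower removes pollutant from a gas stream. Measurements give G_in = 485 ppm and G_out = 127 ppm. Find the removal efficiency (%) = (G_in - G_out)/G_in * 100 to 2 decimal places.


Efficiency = (G_in - G_out) / G_in * 100%
Efficiency = (485 - 127) / 485 * 100
Efficiency = 358 / 485 * 100
Efficiency = 73.81%


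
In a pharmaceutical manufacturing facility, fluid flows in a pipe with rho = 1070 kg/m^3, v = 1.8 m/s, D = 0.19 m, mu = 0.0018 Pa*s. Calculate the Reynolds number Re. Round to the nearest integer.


Re = rho * v * D / mu
Re = 1070 * 1.8 * 0.19 / 0.0018
Re = 365.94 / 0.0018
Re = 203300


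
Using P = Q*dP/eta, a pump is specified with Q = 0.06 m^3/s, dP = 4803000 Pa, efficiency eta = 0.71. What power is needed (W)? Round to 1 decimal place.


P = Q * dP / eta
P = 0.06 * 4803000 / 0.71
P = 288180.0 / 0.71
P = 405887.3 W


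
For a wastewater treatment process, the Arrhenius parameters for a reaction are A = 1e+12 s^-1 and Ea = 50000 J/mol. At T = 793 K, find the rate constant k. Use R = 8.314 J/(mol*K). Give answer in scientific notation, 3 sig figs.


k = A * exp(-Ea/(R*T))
k = 1e+12 * exp(-50000 / (8.314 * 793))
k = 1e+12 * exp(-7.583799)
k = 5.09e+08


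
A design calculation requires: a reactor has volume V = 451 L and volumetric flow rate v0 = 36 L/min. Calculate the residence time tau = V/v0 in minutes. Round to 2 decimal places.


tau = V / v0
tau = 451 / 36
tau = 12.53 min


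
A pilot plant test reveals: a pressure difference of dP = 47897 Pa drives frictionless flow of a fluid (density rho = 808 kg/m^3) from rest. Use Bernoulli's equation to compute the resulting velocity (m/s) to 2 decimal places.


v = sqrt(2*dP/rho)
v = sqrt(2*47897/808)
v = sqrt(118.556931)
v = 10.89 m/s


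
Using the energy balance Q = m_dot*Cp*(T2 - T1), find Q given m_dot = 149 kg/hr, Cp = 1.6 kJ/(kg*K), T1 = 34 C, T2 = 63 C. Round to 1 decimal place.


Q = m_dot * Cp * (T2 - T1)
Q = 149 * 1.6 * (63 - 34)
Q = 149 * 1.6 * 29
Q = 6913.6 kJ/hr


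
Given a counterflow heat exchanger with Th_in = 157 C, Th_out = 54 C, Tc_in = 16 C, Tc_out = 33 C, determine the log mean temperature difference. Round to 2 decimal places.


dT1 = Th_in - Tc_out = 157 - 33 = 124
dT2 = Th_out - Tc_in = 54 - 16 = 38
LMTD = (dT1 - dT2) / ln(dT1/dT2)
LMTD = (124 - 38) / ln(124/38)
LMTD = 72.72 K


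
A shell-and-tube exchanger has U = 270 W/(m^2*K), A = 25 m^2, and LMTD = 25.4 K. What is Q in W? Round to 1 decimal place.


Q = U * A * LMTD
Q = 270 * 25 * 25.4
Q = 171450.0 W


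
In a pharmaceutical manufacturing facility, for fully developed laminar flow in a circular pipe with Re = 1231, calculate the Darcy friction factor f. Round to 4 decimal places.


f = 64 / Re
f = 64 / 1231
f = 0.0520


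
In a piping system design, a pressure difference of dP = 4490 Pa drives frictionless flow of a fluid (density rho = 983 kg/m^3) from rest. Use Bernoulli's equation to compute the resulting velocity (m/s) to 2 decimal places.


v = sqrt(2*dP/rho)
v = sqrt(2*4490/983)
v = sqrt(9.1353)
v = 3.02 m/s


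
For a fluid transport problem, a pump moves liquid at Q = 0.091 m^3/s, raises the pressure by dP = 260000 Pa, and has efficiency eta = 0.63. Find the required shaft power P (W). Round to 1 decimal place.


P = Q * dP / eta
P = 0.091 * 260000 / 0.63
P = 23660.0 / 0.63
P = 37555.6 W


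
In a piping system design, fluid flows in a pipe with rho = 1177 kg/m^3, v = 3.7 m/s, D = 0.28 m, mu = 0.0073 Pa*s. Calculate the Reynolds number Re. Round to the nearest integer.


Re = rho * v * D / mu
Re = 1177 * 3.7 * 0.28 / 0.0073
Re = 1219.372 / 0.0073
Re = 167037


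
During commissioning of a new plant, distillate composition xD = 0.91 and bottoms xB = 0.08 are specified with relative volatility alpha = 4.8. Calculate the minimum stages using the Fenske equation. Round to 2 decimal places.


N_min = ln((xD*(1-xB))/(xB*(1-xD))) / ln(alpha)
Numerator inside ln: 0.8372 / 0.0072 = 116.277778
ln(116.277778) = 4.755982
ln(alpha) = ln(4.8) = 1.568616
N_min = 4.755982 / 1.568616 = 3.03


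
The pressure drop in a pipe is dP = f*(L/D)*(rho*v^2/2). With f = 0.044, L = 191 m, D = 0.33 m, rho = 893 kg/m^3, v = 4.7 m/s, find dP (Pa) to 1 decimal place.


dP = f * (L/D) * (rho*v^2/2)
dP = 0.044 * (191/0.33) * (893*4.7^2/2)
L/D = 578.78787879
rho*v^2/2 = 893*22.09/2 = 9863.185
dP = 0.044 * 578.78787879 * 9863.185
dP = 251182.4 Pa


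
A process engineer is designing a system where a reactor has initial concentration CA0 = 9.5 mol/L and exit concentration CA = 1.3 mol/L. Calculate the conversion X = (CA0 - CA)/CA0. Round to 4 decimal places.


X = (CA0 - CA) / CA0
X = (9.5 - 1.3) / 9.5
X = 8.2 / 9.5
X = 0.8632


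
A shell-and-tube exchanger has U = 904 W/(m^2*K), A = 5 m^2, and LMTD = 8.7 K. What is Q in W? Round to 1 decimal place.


Q = U * A * LMTD
Q = 904 * 5 * 8.7
Q = 39324.0 W


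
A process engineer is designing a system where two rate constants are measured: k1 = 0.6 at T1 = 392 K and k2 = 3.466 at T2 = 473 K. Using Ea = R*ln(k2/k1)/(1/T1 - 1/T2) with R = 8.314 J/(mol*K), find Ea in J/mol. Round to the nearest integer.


Ea = R * ln(k2/k1) / (1/T1 - 1/T2)
ln(k2/k1) = ln(3.466/0.6) = 1.7538268
1/T1 - 1/T2 = 1/392 - 1/473 = 0.000436855503
Ea = 8.314 * 1.7538268 / 0.000436855503
Ea = 33378 J/mol


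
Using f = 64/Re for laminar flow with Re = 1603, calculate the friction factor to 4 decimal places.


f = 64 / Re
f = 64 / 1603
f = 0.0399


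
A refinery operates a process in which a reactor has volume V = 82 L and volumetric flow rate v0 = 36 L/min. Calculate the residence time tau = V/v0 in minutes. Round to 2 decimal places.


tau = V / v0
tau = 82 / 36
tau = 2.28 min


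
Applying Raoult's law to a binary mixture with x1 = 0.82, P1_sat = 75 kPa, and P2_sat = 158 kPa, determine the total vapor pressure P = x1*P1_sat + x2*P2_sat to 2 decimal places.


P = x1*P1_sat + x2*P2_sat
x2 = 1 - x1 = 1 - 0.82 = 0.18
P = 0.82*75 + 0.18*158
P = 61.5 + 28.44
P = 89.94 kPa


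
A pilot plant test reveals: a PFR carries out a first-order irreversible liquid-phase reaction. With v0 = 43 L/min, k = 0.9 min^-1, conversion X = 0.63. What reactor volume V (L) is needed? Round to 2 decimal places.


V = (v0/k) * ln(1/(1-X))
V = (43/0.9) * ln(1/(1-0.63))
V = 47.777778 * ln(2.702703)
V = 47.777778 * 0.994252
V = 47.50 L


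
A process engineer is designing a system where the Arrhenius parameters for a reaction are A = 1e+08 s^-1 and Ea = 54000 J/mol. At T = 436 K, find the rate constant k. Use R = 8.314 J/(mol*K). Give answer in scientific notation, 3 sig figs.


k = A * exp(-Ea/(R*T))
k = 1e+08 * exp(-54000 / (8.314 * 436))
k = 1e+08 * exp(-14.896946)
k = 3.39e+01


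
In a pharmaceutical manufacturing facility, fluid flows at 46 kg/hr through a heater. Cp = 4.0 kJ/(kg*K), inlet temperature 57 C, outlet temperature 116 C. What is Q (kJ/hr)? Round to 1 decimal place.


Q = m_dot * Cp * (T2 - T1)
Q = 46 * 4.0 * (116 - 57)
Q = 46 * 4.0 * 59
Q = 10856.0 kJ/hr


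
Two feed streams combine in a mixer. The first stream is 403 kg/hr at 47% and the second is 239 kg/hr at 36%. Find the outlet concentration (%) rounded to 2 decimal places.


Mass balance on solute: F1*x1 + F2*x2 = F3*x3
F3 = F1 + F2 = 403 + 239 = 642 kg/hr
x3 = (F1*x1 + F2*x2)/F3
x3 = (403*0.47 + 239*0.36) / 642
x3 = 42.90%


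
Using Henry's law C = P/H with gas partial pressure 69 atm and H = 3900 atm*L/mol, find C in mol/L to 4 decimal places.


C = P / H
C = 69 / 3900
C = 0.0177 mol/L


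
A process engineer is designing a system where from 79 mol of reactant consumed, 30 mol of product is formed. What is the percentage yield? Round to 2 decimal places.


Yield = (moles product / moles consumed) * 100%
Yield = (30 / 79) * 100
Yield = 0.3797 * 100
Yield = 37.97%


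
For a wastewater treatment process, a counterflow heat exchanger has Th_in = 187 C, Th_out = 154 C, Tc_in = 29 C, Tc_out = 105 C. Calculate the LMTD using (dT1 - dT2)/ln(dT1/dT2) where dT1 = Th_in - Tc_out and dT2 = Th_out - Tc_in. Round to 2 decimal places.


dT1 = Th_in - Tc_out = 187 - 105 = 82
dT2 = Th_out - Tc_in = 154 - 29 = 125
LMTD = (dT1 - dT2) / ln(dT1/dT2)
LMTD = (82 - 125) / ln(82/125)
LMTD = 101.99 K


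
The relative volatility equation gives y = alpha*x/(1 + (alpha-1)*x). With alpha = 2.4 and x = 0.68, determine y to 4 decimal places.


y = alpha*x / (1 + (alpha-1)*x)
y = 2.4*0.68 / (1 + (2.4-1)*0.68)
y = 1.632 / (1 + 0.952)
y = 1.632 / 1.952
y = 0.8361


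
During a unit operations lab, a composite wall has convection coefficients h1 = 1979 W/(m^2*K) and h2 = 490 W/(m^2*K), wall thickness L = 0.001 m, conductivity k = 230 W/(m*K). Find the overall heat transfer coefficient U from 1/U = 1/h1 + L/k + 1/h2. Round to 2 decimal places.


1/U = 1/h1 + L/k + 1/h2
1/U = 1/1979 + 0.001/230 + 1/490
1/U = 0.0005053057 + 4.3478e-06 + 0.0020408163
1/U = 0.0025504698
U = 392.08 W/(m^2*K)


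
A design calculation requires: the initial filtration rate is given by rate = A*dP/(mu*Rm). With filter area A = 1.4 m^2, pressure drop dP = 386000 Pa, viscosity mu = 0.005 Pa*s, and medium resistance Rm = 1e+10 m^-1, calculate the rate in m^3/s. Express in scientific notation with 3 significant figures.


rate = A * dP / (mu * Rm)
rate = 1.4 * 386000 / (0.005 * 1e+10)
rate = 540400.0 / 5.000e+07
rate = 1.08e-02 m^3/s


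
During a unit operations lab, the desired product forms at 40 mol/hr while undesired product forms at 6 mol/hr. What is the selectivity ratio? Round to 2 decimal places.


S = desired product rate / undesired product rate
S = 40 / 6
S = 6.67


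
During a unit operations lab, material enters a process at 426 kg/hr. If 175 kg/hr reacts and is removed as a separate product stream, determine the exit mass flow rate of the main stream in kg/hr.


Steady-state mass balance on the main outlet: F_out = F_in - F_removed
F_out = 426 - 175
F_out = 251 kg/hr


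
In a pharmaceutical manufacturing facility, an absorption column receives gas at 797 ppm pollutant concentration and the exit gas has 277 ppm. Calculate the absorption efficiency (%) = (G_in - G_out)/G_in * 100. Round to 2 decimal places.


Efficiency = (G_in - G_out) / G_in * 100%
Efficiency = (797 - 277) / 797 * 100
Efficiency = 520 / 797 * 100
Efficiency = 65.24%


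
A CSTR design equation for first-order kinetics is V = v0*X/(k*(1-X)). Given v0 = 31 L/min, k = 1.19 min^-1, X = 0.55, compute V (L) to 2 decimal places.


V = v0 * X / (k * (1 - X))
V = 31 * 0.55 / (1.19 * (1 - 0.55))
V = 17.05 / (1.19 * 0.45)
V = 17.05 / 0.5355
V = 31.84 L


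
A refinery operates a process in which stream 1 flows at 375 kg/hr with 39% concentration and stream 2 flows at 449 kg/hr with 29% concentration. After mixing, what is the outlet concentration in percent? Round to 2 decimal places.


Mass balance on solute: F1*x1 + F2*x2 = F3*x3
F3 = F1 + F2 = 375 + 449 = 824 kg/hr
x3 = (F1*x1 + F2*x2)/F3
x3 = (375*0.39 + 449*0.29) / 824
x3 = 33.55%


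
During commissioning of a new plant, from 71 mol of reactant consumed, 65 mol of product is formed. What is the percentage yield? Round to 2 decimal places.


Yield = (moles product / moles consumed) * 100%
Yield = (65 / 71) * 100
Yield = 0.9155 * 100
Yield = 91.55%


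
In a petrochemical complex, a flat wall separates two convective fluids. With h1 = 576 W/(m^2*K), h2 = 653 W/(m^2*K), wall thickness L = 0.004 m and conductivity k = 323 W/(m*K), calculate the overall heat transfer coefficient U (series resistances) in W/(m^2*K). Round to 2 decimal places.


1/U = 1/h1 + L/k + 1/h2
1/U = 1/576 + 0.004/323 + 1/653
1/U = 0.0017361111 + 1.23839e-05 + 0.0015313936
1/U = 0.0032798886
U = 304.89 W/(m^2*K)


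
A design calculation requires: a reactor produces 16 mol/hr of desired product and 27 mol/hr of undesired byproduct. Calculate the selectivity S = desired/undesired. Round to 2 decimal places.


S = desired product rate / undesired product rate
S = 16 / 27
S = 0.59


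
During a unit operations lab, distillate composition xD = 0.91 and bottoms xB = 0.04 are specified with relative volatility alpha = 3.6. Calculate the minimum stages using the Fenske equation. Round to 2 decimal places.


N_min = ln((xD*(1-xB))/(xB*(1-xD))) / ln(alpha)
Numerator inside ln: 0.8736 / 0.0036 = 242.666667
ln(242.666667) = 5.491689
ln(alpha) = ln(3.6) = 1.280934
N_min = 5.491689 / 1.280934 = 4.29


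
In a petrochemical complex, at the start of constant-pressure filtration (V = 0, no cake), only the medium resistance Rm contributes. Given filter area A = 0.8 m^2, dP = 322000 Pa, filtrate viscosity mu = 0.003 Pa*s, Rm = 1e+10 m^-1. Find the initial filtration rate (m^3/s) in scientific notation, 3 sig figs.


rate = A * dP / (mu * Rm)
rate = 0.8 * 322000 / (0.003 * 1e+10)
rate = 257600.0 / 3.000e+07
rate = 8.59e-03 m^3/s


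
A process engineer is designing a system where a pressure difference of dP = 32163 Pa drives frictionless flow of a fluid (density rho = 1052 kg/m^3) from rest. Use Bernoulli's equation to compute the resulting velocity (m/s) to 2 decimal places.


v = sqrt(2*dP/rho)
v = sqrt(2*32163/1052)
v = sqrt(61.146388)
v = 7.82 m/s
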